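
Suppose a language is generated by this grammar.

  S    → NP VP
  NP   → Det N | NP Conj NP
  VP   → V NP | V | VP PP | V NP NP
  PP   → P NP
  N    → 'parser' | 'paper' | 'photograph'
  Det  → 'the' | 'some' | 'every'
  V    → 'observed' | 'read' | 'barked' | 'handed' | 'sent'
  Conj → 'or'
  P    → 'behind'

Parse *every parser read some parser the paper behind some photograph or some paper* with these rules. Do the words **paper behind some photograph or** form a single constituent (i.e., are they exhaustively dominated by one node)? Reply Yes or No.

No

[S [NP [Det every] [N parser]] [VP [VP [V read] [NP [Det some] [N parser]] [NP [Det the] [N paper]]] [PP [P behind] [NP [NP [Det some] [N photograph]] [Conj or] [NP [Det some] [N paper]]]]]]
The smallest constituent containing 'paper behind some photograph or' is the VP spanning 'read some parser the paper behind some photograph or some paper'; no single node in the tree dominates exactly the given words.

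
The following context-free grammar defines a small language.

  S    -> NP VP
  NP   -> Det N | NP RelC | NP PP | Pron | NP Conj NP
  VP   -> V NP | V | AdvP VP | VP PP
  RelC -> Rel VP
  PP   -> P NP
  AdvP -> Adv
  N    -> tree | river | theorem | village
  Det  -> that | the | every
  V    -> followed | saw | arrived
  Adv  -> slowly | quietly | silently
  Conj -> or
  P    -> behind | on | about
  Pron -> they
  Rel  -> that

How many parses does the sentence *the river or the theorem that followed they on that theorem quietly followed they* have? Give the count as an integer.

Two of the 7 distinct bracketings:
[S [NP [NP [NP [Det the] [N river]] [Conj or] [NP [Det the] [N theorem]]] [RelC [Rel that] [VP [V followed] [NP [NP [Pron they]] [PP [P on] [NP [Det that] [N theorem]]]]]]] [VP [AdvP [Adv quietly]] [VP [V followed] [NP [Pron they]]]]]
[S [NP [NP [NP [Det the] [N river]] [Conj or] [NP [Det the] [N theorem]]] [RelC [Rel that] [VP [VP [V followed] [NP [Pron they]]] [PP [P on] [NP [Det that] [N theorem]]]]]] [VP [AdvP [Adv quietly]] [VP [V followed] [NP [Pron they]]]]]
The difference turns on whether NP → NP PP is used at the relevant span, versus an alternative expansion of NP.

7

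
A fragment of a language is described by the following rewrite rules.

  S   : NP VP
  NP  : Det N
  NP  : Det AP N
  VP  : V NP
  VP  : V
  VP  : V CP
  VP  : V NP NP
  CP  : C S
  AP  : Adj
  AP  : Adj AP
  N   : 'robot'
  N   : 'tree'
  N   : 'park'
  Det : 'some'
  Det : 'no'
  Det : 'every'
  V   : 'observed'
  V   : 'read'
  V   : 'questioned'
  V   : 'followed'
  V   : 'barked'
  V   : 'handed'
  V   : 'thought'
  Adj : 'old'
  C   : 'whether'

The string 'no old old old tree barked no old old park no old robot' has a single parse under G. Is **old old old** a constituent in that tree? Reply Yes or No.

Yes

[S [NP [Det no] [AP [Adj old] [AP [Adj old] [AP [Adj old]]]] [N tree]] [VP [V barked] [NP [Det no] [AP [Adj old] [AP [Adj old]]] [N park]] [NP [Det no] [AP [Adj old]] [N robot]]]]
The words 'old old old' are exhaustively dominated by a single AP node (built by AP → Adj AP), so they form a constituent.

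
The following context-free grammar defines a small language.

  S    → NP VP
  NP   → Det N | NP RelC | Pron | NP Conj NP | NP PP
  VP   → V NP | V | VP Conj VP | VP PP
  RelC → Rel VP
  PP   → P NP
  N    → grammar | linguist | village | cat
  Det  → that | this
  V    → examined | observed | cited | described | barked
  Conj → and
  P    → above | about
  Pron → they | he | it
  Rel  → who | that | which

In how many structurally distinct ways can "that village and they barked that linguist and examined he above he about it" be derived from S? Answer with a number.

9

Two of the 9 distinct bracketings:
[S [NP [NP [Det that] [N village]] [Conj and] [NP [Pron they]]] [VP [VP [V barked] [NP [Det that] [N linguist]]] [Conj and] [VP [V examined] [NP [NP [Pron he]] [PP [P above] [NP [NP [Pron he]] [PP [P about] [NP [Pron it]]]]]]]]]
[S [NP [NP [Det that] [N village]] [Conj and] [NP [Pron they]]] [VP [VP [V barked] [NP [Det that] [N linguist]]] [Conj and] [VP [V examined] [NP [NP [NP [Pron he]] [PP [P above] [NP [Pron he]]]] [PP [P about] [NP [Pron it]]]]]]]
The trees differ in how a recursive rule is bracketed over the same span.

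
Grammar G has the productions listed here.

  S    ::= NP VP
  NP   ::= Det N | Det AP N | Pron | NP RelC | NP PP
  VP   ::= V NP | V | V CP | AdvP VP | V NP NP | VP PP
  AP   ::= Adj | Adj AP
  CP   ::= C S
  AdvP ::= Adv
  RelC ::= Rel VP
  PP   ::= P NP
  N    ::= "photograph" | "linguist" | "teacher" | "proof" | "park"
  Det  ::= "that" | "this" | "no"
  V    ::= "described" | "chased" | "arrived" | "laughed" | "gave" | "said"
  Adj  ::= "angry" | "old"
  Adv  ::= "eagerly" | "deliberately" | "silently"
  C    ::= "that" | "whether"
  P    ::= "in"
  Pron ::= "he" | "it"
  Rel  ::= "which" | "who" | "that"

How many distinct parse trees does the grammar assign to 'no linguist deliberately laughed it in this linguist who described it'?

Two of the 6 distinct bracketings:
[S [NP [Det no] [N linguist]] [VP [AdvP [Adv deliberately]] [VP [V laughed] [NP [NP [NP [Pron it]] [PP [P in] [NP [Det this] [N linguist]]]] [RelC [Rel who] [VP [V described] [NP [Pron it]]]]]]]]
[S [NP [Det no] [N linguist]] [VP [AdvP [Adv deliberately]] [VP [V laughed] [NP [NP [Pron it]] [PP [P in] [NP [NP [Det this] [N linguist]] [RelC [Rel who] [VP [V described] [NP [Pron it]]]]]]]]]]
The trees differ in how a recursive rule is bracketed over the same span.

6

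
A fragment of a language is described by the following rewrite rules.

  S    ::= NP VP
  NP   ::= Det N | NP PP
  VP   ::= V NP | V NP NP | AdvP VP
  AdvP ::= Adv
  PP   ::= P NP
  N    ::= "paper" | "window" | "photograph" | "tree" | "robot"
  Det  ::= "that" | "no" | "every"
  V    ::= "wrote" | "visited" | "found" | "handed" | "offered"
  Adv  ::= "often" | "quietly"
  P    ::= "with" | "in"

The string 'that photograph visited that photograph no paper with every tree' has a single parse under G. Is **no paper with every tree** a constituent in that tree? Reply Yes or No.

[S [NP [Det that] [N photograph]] [VP [V visited] [NP [Det that] [N photograph]] [NP [NP [Det no] [N paper]] [PP [P with] [NP [Det every] [N tree]]]]]]
The words 'no paper with every tree' are exhaustively dominated by a single NP node (built by NP → NP PP), so they form a constituent.

Yes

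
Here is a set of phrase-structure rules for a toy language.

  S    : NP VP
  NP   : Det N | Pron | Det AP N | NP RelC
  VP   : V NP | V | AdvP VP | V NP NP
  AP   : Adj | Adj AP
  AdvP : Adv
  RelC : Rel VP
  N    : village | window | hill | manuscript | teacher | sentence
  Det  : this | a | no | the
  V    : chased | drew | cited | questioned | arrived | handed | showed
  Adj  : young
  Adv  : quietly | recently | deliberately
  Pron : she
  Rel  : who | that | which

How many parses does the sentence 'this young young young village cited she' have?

[S [NP [Det this] [AP [Adj young] [AP [Adj young] [AP [Adj young]]]] [N village]] [VP [V cited] [NP [Pron she]]]]
No rule offers an alternative attachment or grouping for any span, so this is the only derivation.

1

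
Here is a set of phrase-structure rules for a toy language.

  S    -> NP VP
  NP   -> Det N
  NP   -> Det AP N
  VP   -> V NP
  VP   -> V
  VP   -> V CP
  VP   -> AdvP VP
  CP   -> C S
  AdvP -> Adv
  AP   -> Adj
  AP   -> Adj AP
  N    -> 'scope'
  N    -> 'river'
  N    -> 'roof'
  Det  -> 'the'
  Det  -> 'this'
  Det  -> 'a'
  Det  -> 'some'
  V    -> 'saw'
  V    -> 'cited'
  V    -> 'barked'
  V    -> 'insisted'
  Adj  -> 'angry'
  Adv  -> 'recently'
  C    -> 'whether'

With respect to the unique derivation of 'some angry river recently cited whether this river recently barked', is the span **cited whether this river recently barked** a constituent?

Yes

[S [NP [Det some] [AP [Adj angry]] [N river]] [VP [AdvP [Adv recently]] [VP [V cited] [CP [C whether] [S [NP [Det this] [N river]] [VP [AdvP [Adv recently]] [VP [V barked]]]]]]]]
The words 'cited whether this river recently barked' are exhaustively dominated by a single VP node (built by VP → V CP), so they form a constituent.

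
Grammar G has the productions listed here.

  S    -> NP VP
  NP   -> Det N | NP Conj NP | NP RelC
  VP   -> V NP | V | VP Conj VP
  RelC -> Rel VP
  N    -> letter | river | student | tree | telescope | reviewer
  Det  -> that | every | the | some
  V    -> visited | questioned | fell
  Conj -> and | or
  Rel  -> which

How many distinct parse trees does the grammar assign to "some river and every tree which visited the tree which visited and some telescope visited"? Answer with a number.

9

Two of the 9 distinct bracketings:
[S [NP [NP [Det some] [N river]] [Conj and] [NP [NP [NP [Det every] [N tree]] [RelC [Rel which] [VP [V visited] [NP [NP [Det the] [N tree]] [RelC [Rel which] [VP [V visited]]]]]]] [Conj and] [NP [Det some] [N telescope]]]] [VP [V visited]]]
[S [NP [NP [Det some] [N river]] [Conj and] [NP [NP [NP [NP [Det every] [N tree]] [RelC [Rel which] [VP [V visited] [NP [Det the] [N tree]]]]] [RelC [Rel which] [VP [V visited]]]] [Conj and] [NP [Det some] [N telescope]]]] [VP [V visited]]]
The trees differ in how a recursive rule is bracketed over the same span.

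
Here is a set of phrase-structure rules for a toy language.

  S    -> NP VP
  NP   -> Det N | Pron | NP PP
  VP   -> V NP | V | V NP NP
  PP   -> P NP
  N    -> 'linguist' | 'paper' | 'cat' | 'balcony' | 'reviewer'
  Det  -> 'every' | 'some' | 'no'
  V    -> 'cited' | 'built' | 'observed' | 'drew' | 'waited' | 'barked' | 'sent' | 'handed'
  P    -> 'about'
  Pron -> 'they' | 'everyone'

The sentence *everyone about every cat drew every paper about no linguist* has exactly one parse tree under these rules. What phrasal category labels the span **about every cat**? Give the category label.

PP

[S [NP [NP [Pron everyone]] [PP [P about] [NP [Det every] [N cat]]]] [VP [V drew] [NP [NP [Det every] [N paper]] [PP [P about] [NP [Det no] [N linguist]]]]]]
The span 'about every cat' is the PP node built by PP → P NP.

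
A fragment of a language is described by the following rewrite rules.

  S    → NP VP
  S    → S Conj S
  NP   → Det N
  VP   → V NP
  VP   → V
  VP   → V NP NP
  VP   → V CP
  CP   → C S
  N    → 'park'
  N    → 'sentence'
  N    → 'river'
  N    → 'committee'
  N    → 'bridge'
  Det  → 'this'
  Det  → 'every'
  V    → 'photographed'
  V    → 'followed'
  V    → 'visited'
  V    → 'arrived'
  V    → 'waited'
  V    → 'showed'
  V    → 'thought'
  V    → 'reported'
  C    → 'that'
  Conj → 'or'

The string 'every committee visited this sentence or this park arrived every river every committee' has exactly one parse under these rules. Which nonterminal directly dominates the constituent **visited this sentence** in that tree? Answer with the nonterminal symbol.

S
  S
    NP
      Det: every
      N: committee
    VP
      V: visited
      NP
        Det: this
        N: sentence
  Conj: or
  S
    NP
      Det: this
      N: park
    VP
      V: arrived
      NP
        Det: every
        N: river
      NP
        Det: every
        N: committee
The span 'visited this sentence' is the VP node built by VP → V NP.
Its mother is the S built by S → NP VP.

S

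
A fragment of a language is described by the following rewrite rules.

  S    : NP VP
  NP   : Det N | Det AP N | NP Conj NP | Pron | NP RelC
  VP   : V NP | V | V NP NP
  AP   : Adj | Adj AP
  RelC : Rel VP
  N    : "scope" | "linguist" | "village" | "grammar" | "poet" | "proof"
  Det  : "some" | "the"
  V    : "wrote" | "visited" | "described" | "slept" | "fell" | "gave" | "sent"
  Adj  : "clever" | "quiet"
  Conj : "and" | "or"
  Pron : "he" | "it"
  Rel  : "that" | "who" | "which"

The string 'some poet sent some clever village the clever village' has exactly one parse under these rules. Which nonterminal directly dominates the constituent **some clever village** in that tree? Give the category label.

[S [NP [Det some] [N poet]] [VP [V sent] [NP [Det some] [AP [Adj clever]] [N village]] [NP [Det the] [AP [Adj clever]] [N village]]]]
The span 'some clever village' is the NP node built by NP → Det AP N.
Its mother is the VP built by VP → V NP NP.

VP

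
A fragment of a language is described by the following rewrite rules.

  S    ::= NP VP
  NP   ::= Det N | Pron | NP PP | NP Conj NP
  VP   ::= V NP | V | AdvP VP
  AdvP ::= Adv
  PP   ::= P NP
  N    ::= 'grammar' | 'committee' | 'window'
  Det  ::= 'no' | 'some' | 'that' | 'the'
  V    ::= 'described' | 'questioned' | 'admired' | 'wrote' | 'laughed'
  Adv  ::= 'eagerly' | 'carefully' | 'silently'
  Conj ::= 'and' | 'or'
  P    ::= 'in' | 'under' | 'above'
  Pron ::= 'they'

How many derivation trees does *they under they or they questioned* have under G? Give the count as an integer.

The two bracketings:
[S [NP [NP [Pron they]] [PP [P under] [NP [NP [Pron they]] [Conj or] [NP [Pron they]]]]] [VP [V questioned]]]
[S [NP [NP [NP [Pron they]] [PP [P under] [NP [Pron they]]]] [Conj or] [NP [Pron they]]] [VP [V questioned]]]
The trees differ in how a recursive rule is bracketed over the same span.

2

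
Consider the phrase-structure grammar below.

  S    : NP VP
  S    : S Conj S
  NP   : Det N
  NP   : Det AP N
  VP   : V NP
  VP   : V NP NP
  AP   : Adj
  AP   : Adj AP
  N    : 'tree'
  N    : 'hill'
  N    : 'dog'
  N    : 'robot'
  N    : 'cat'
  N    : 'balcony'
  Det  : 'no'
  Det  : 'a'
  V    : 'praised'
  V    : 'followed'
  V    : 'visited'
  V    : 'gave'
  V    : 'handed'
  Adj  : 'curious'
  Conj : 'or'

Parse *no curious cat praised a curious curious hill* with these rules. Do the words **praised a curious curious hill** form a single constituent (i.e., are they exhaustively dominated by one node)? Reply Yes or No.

Yes

[S [NP [Det no] [AP [Adj curious]] [N cat]] [VP [V praised] [NP [Det a] [AP [Adj curious] [AP [Adj curious]]] [N hill]]]]
The words 'praised a curious curious hill' are exhaustively dominated by a single VP node (built by VP → V NP), so they form a constituent.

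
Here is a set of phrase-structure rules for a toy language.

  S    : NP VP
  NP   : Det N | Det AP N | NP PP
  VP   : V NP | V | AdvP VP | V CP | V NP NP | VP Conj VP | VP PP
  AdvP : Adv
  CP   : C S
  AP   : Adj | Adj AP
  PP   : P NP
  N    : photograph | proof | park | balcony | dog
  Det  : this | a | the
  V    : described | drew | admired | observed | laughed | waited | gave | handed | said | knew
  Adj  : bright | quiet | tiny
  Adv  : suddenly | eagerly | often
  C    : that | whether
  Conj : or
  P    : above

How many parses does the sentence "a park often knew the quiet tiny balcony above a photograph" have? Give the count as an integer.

3

Two of the 3 distinct bracketings:
[S [NP [Det a] [N park]] [VP [AdvP [Adv often]] [VP [V knew] [NP [NP [Det the] [AP [Adj quiet] [AP [Adj tiny]]] [N balcony]] [PP [P above] [NP [Det a] [N photograph]]]]]]]
[S [NP [Det a] [N park]] [VP [AdvP [Adv often]] [VP [VP [V knew] [NP [Det the] [AP [Adj quiet] [AP [Adj tiny]]] [N balcony]]] [PP [P above] [NP [Det a] [N photograph]]]]]]
The difference turns on whether NP → NP PP is used at the relevant span, versus an alternative expansion of NP.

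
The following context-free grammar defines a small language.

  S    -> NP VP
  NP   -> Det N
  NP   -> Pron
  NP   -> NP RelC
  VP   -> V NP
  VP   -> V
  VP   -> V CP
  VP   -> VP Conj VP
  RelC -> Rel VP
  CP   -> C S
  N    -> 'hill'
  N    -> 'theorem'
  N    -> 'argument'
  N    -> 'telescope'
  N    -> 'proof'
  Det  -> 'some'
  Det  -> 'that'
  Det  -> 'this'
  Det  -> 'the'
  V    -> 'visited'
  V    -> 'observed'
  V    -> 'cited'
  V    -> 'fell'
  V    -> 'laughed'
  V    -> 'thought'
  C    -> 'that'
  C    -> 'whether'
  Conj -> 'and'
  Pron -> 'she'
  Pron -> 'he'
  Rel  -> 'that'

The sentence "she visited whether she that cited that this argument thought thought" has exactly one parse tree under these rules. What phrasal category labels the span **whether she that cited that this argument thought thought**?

[S [NP [Pron she]] [VP [V visited] [CP [C whether] [S [NP [NP [Pron she]] [RelC [Rel that] [VP [V cited] [CP [C that] [S [NP [Det this] [N argument]] [VP [V thought]]]]]]] [VP [V thought]]]]]]
The span 'whether she that cited that this argument thought thought' is the CP node built by CP → C S.

CP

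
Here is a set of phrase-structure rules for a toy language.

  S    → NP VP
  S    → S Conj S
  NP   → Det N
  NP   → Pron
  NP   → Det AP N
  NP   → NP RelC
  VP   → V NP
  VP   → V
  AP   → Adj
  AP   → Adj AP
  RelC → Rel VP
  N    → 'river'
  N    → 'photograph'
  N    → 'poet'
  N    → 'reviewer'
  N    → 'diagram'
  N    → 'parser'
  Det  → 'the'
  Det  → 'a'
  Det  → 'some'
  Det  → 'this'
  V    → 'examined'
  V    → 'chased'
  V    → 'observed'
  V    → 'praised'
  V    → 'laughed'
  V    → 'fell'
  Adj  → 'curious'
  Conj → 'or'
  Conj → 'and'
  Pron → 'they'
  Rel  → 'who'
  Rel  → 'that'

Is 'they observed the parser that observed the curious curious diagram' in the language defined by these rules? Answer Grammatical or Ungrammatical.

S
  NP
    Pron: they
  VP
    V: observed
    NP
      NP
        Det: the
        N: parser
      RelC
        Rel: that
        VP
          V: observed
          NP
            Det: the
            AP
              Adj: curious
              AP
                Adj: curious
            N: diagram
Each bracket corresponds to one application of a listed rule, so the string is derivable from S.

Grammatical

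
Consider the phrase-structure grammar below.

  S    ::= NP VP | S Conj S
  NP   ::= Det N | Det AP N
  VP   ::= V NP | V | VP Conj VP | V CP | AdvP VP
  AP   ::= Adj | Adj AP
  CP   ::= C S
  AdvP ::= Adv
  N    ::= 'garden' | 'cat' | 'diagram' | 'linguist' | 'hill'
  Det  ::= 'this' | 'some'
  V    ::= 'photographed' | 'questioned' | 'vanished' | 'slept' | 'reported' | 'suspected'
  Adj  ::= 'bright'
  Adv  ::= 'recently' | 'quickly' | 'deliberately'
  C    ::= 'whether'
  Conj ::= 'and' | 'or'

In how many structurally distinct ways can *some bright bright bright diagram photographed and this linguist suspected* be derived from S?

[S [S [NP [Det some] [AP [Adj bright] [AP [Adj bright] [AP [Adj bright]]]] [N diagram]] [VP [V photographed]]] [Conj and] [S [NP [Det this] [N linguist]] [VP [V suspected]]]]
No rule offers an alternative attachment or grouping for any span, so this is the only derivation.

1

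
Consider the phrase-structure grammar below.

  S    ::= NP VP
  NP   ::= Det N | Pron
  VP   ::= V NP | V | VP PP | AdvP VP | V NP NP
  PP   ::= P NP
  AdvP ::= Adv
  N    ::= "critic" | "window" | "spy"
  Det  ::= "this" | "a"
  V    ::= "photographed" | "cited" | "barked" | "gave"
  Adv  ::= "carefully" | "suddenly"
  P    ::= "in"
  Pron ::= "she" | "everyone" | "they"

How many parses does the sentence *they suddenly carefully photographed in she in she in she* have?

10

Two of the 10 distinct bracketings:
[S [NP [Pron they]] [VP [VP [VP [VP [AdvP [Adv suddenly]] [VP [AdvP [Adv carefully]] [VP [V photographed]]]] [PP [P in] [NP [Pron she]]]] [PP [P in] [NP [Pron she]]]] [PP [P in] [NP [Pron she]]]]]
[S [NP [Pron they]] [VP [VP [VP [AdvP [Adv suddenly]] [VP [VP [AdvP [Adv carefully]] [VP [V photographed]]] [PP [P in] [NP [Pron she]]]]] [PP [P in] [NP [Pron she]]]] [PP [P in] [NP [Pron she]]]]]
The trees differ in how a recursive rule is bracketed over the same span.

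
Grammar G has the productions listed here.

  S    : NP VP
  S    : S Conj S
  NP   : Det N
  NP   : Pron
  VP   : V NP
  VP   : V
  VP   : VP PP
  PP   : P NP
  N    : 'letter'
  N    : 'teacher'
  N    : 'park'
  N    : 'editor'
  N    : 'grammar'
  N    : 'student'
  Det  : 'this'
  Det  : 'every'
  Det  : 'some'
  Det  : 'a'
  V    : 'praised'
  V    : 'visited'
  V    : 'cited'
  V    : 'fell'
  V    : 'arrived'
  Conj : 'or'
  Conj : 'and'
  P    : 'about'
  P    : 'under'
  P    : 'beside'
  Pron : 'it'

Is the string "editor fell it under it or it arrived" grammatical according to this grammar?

Ungrammatical

For S → NP VP, no prefix of the string parses as an NP. The alternative S rule S → S Conj S likewise has no satisfying split.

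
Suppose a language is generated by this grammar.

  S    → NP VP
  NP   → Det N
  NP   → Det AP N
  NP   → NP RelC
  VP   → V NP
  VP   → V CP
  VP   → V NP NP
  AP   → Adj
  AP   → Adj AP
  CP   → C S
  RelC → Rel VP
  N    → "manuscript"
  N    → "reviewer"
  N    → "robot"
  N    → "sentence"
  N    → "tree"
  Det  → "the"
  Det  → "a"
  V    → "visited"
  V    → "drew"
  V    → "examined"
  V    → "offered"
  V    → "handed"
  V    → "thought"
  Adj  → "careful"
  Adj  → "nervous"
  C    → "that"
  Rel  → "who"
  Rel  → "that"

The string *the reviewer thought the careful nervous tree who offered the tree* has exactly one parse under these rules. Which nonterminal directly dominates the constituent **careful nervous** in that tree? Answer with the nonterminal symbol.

NP

[S [NP [Det the] [N reviewer]] [VP [V thought] [NP [NP [Det the] [AP [Adj careful] [AP [Adj nervous]]] [N tree]] [RelC [Rel who] [VP [V offered] [NP [Det the] [N tree]]]]]]]
The span 'careful nervous' is the AP node built by AP → Adj AP.
Its mother is the NP built by NP → Det AP N.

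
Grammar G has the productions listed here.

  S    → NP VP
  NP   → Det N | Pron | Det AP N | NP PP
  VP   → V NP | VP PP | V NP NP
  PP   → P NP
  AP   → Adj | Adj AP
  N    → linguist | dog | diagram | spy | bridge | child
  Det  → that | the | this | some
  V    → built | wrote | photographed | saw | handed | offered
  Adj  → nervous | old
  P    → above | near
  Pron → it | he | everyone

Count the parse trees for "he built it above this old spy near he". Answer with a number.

5

Two of the 5 distinct bracketings:
[S [NP [Pron he]] [VP [V built] [NP [NP [Pron it]] [PP [P above] [NP [NP [Det this] [AP [Adj old]] [N spy]] [PP [P near] [NP [Pron he]]]]]]]]
[S [NP [Pron he]] [VP [V built] [NP [NP [NP [Pron it]] [PP [P above] [NP [Det this] [AP [Adj old]] [N spy]]]] [PP [P near] [NP [Pron he]]]]]]
The trees differ in how a recursive rule is bracketed over the same span.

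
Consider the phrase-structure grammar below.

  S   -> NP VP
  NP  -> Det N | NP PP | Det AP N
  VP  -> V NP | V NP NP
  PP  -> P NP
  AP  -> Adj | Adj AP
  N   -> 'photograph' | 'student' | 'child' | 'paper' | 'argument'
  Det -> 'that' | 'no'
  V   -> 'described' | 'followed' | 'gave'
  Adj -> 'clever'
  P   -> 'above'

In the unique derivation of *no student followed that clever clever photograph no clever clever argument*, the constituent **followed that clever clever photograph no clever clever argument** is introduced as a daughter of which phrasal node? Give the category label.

[S [NP [Det no] [N student]] [VP [V followed] [NP [Det that] [AP [Adj clever] [AP [Adj clever]]] [N photograph]] [NP [Det no] [AP [Adj clever] [AP [Adj clever]]] [N argument]]]]
The span 'followed that clever clever photograph no clever clever argument' is the VP node built by VP → V NP NP.
Its mother is the S built by S → NP VP.

S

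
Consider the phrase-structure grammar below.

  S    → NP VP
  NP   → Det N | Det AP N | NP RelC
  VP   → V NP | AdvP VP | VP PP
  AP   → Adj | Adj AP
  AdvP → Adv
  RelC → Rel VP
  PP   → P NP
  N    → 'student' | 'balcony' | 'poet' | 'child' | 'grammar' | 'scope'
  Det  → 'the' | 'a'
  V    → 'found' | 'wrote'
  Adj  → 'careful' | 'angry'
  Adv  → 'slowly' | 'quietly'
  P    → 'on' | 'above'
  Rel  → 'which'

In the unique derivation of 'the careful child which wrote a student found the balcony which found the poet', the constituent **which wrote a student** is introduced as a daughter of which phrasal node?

NP

S
  NP
    NP
      Det: the
      AP
        Adj: careful
      N: child
    RelC
      Rel: which
      VP
        V: wrote
        NP
          Det: a
          N: student
  VP
    V: found
    NP
      NP
        Det: the
        N: balcony
      RelC
        Rel: which
        VP
          V: found
          NP
            Det: the
            N: poet
The span 'which wrote a student' is the RelC node built by RelC → Rel VP.
Its mother is the NP built by NP → NP RelC.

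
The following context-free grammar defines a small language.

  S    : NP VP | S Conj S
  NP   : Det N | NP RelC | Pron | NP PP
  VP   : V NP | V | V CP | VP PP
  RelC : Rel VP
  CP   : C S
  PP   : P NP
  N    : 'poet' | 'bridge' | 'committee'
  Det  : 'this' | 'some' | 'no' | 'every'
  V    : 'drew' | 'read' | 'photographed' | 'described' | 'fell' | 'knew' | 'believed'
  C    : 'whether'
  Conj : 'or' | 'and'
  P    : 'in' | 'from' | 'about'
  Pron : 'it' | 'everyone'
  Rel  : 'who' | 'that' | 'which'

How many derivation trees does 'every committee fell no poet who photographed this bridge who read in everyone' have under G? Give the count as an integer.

8

Two of the 8 distinct bracketings:
[S [NP [Det every] [N committee]] [VP [V fell] [NP [NP [Det no] [N poet]] [RelC [Rel who] [VP [V photographed] [NP [NP [Det this] [N bridge]] [RelC [Rel who] [VP [VP [V read]] [PP [P in] [NP [Pron everyone]]]]]]]]]]]
[S [NP [Det every] [N committee]] [VP [V fell] [NP [NP [Det no] [N poet]] [RelC [Rel who] [VP [V photographed] [NP [NP [NP [Det this] [N bridge]] [RelC [Rel who] [VP [V read]]]] [PP [P in] [NP [Pron everyone]]]]]]]]]
The difference turns on whether NP → NP PP is used at the relevant span, versus an alternative expansion of NP.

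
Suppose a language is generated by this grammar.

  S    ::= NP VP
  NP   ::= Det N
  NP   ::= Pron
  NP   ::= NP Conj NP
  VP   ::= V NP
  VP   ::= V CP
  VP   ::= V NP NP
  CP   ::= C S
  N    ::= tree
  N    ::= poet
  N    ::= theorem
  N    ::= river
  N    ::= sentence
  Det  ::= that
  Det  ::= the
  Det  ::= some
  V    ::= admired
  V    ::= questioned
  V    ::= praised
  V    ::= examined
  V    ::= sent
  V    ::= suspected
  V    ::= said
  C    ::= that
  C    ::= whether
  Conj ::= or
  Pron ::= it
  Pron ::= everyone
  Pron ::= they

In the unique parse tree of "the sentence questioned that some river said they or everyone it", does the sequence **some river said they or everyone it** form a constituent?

[S [NP [Det the] [N sentence]] [VP [V questioned] [CP [C that] [S [NP [Det some] [N river]] [VP [V said] [NP [NP [Pron they]] [Conj or] [NP [Pron everyone]]] [NP [Pron it]]]]]]]
The words 'some river said they or everyone it' are exhaustively dominated by a single S node (built by S → NP VP), so they form a constituent.

Yes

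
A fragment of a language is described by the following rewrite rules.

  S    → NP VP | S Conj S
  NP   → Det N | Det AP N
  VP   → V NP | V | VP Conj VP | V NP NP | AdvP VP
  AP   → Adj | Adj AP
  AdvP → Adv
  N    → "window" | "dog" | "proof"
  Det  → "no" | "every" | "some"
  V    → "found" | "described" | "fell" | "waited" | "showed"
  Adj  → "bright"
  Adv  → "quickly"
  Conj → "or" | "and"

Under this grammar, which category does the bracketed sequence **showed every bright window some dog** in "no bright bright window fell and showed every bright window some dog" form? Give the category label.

S
  NP
    Det: no
    AP
      Adj: bright
      AP
        Adj: bright
    N: window
  VP
    VP
      V: fell
    Conj: and
    VP
      V: showed
      NP
        Det: every
        AP
          Adj: bright
        N: window
      NP
        Det: some
        N: dog
The span 'showed every bright window some dog' is the VP node built by VP → V NP NP.

VP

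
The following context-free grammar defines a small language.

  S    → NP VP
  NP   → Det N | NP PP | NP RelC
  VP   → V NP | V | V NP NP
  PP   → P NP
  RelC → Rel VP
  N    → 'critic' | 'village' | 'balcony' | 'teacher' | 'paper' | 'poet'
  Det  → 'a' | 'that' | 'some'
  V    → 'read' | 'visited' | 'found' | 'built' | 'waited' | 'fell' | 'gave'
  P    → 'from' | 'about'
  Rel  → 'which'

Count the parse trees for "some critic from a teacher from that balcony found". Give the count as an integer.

2

The two bracketings:
[S [NP [NP [Det some] [N critic]] [PP [P from] [NP [NP [Det a] [N teacher]] [PP [P from] [NP [Det that] [N balcony]]]]]] [VP [V found]]]
[S [NP [NP [NP [Det some] [N critic]] [PP [P from] [NP [Det a] [N teacher]]]] [PP [P from] [NP [Det that] [N balcony]]]] [VP [V found]]]
The trees differ in how a recursive rule is bracketed over the same span.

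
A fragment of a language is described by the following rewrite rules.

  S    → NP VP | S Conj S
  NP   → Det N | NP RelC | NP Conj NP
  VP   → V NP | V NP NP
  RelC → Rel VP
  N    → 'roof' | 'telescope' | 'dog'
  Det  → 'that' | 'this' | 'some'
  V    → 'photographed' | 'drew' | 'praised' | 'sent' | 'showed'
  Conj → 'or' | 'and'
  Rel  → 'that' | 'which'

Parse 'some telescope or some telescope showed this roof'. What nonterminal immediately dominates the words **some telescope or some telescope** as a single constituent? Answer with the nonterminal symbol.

NP

[S [NP [NP [Det some] [N telescope]] [Conj or] [NP [Det some] [N telescope]]] [VP [V showed] [NP [Det this] [N roof]]]]
The span 'some telescope or some telescope' is the NP node built by NP → NP Conj NP.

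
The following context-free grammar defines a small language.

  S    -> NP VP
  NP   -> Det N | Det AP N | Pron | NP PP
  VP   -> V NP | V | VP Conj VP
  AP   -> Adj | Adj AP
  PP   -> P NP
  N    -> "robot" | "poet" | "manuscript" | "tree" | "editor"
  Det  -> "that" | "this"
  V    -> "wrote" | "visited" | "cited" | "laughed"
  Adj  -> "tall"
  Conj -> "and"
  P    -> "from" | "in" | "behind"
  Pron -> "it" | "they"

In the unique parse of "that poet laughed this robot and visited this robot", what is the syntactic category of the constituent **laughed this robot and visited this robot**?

VP

[S [NP [Det that] [N poet]] [VP [VP [V laughed] [NP [Det this] [N robot]]] [Conj and] [VP [V visited] [NP [Det this] [N robot]]]]]
The span 'laughed this robot and visited this robot' is the VP node built by VP → VP Conj VP.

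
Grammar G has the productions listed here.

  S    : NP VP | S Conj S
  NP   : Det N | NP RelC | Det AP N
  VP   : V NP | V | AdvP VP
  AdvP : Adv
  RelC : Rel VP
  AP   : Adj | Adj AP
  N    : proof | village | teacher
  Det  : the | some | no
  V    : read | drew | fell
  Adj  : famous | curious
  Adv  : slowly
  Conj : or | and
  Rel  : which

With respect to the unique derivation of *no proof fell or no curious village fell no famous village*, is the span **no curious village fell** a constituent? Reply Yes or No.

[S [S [NP [Det no] [N proof]] [VP [V fell]]] [Conj or] [S [NP [Det no] [AP [Adj curious]] [N village]] [VP [V fell] [NP [Det no] [AP [Adj famous]] [N village]]]]]
The smallest constituent containing 'no curious village fell' is the S spanning 'no curious village fell no famous village'; no single node in the tree dominates exactly the given words.

No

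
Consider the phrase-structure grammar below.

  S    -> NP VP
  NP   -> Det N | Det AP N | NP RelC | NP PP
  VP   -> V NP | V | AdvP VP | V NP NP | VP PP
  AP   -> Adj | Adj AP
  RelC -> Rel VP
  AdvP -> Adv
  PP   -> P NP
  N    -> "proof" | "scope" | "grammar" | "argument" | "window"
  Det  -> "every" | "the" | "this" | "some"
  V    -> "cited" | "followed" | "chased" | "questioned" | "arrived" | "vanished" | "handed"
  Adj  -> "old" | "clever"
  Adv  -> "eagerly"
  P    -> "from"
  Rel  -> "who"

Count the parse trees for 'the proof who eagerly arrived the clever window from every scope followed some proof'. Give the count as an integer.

Two of the 4 distinct bracketings:
[S [NP [NP [Det the] [N proof]] [RelC [Rel who] [VP [AdvP [Adv eagerly]] [VP [V arrived] [NP [NP [Det the] [AP [Adj clever]] [N window]] [PP [P from] [NP [Det every] [N scope]]]]]]]] [VP [V followed] [NP [Det some] [N proof]]]]
[S [NP [NP [Det the] [N proof]] [RelC [Rel who] [VP [AdvP [Adv eagerly]] [VP [VP [V arrived] [NP [Det the] [AP [Adj clever]] [N window]]] [PP [P from] [NP [Det every] [N scope]]]]]]] [VP [V followed] [NP [Det some] [N proof]]]]
The difference turns on whether NP → NP PP is used at the relevant span, versus an alternative expansion of NP.

4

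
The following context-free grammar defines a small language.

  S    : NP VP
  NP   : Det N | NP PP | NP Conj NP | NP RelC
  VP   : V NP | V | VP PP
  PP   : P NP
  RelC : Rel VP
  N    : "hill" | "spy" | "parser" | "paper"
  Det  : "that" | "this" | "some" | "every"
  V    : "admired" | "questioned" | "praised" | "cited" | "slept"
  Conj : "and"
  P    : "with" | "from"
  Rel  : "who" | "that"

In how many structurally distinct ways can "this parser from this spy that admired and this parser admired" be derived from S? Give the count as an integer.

Two of the 3 distinct bracketings:
[S [NP [NP [Det this] [N parser]] [PP [P from] [NP [NP [NP [Det this] [N spy]] [RelC [Rel that] [VP [V admired]]]] [Conj and] [NP [Det this] [N parser]]]]] [VP [V admired]]]
[S [NP [NP [NP [Det this] [N parser]] [PP [P from] [NP [NP [Det this] [N spy]] [RelC [Rel that] [VP [V admired]]]]]] [Conj and] [NP [Det this] [N parser]]] [VP [V admired]]]
The trees differ in how a recursive rule is bracketed over the same span.

3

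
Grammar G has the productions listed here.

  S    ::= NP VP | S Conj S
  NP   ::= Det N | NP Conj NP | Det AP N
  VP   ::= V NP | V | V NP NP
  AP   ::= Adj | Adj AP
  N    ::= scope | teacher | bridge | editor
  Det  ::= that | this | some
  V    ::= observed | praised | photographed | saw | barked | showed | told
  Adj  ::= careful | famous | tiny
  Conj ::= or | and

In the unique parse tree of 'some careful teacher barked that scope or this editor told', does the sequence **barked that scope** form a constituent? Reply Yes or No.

[S [S [NP [Det some] [AP [Adj careful]] [N teacher]] [VP [V barked] [NP [Det that] [N scope]]]] [Conj or] [S [NP [Det this] [N editor]] [VP [V told]]]]
The words 'barked that scope' are exhaustively dominated by a single VP node (built by VP → V NP), so they form a constituent.

Yes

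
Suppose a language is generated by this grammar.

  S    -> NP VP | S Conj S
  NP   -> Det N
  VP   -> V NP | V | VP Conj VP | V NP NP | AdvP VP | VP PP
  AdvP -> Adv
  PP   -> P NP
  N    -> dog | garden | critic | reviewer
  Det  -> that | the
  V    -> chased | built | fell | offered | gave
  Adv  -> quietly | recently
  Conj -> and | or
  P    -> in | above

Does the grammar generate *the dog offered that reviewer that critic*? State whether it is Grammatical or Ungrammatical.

Grammatical

[S [NP [Det the] [N dog]] [VP [V offered] [NP [Det that] [N reviewer]] [NP [Det that] [N critic]]]]
Each bracket corresponds to one application of a listed rule, so the string is derivable from S.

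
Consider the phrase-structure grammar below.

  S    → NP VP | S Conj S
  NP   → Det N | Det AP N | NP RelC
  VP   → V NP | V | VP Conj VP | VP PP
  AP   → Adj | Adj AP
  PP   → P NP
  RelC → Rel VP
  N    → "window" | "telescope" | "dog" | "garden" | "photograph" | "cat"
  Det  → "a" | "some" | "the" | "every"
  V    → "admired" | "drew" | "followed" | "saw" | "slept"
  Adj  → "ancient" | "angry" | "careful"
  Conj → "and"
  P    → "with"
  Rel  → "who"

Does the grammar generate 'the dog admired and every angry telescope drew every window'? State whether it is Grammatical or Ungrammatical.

[S [S [NP [Det the] [N dog]] [VP [V admired]]] [Conj and] [S [NP [Det every] [AP [Adj angry]] [N telescope]] [VP [V drew] [NP [Det every] [N window]]]]]
Each bracket corresponds to one application of a listed rule, so the string is derivable from S.

Grammatical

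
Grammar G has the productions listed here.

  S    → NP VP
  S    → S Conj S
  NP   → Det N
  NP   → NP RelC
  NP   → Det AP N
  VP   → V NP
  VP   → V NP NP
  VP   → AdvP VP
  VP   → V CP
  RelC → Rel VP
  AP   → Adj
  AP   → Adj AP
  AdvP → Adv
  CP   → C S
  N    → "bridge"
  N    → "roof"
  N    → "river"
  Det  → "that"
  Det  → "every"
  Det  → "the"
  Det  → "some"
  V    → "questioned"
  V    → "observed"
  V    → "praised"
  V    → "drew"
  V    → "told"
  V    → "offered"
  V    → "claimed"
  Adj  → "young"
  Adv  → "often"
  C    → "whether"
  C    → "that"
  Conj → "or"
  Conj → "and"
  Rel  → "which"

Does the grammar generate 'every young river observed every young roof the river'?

S
  NP
    Det: every
    AP
      Adj: young
    N: river
  VP
    V: observed
    NP
      Det: every
      AP
        Adj: young
      N: roof
    NP
      Det: the
      N: river
The bracketing above is licensed at every node by one of the given productions, with S at the root.

Grammatical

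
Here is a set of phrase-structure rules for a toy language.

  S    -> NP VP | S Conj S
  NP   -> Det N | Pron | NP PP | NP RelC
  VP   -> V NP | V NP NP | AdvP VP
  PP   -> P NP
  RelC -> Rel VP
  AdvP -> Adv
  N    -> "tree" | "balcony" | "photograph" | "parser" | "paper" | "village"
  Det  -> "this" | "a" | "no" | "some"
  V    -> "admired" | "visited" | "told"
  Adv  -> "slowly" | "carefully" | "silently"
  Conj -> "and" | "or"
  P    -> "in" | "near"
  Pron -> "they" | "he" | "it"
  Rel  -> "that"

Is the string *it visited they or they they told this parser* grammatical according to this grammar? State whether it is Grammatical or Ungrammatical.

Ungrammatical

For S → NP VP, the only prefix that parses as NP is 'it', but the remainder 'visited they or they they told this parser' is not a VP under these rules. The alternative S rule S → S Conj S likewise has no satisfying split.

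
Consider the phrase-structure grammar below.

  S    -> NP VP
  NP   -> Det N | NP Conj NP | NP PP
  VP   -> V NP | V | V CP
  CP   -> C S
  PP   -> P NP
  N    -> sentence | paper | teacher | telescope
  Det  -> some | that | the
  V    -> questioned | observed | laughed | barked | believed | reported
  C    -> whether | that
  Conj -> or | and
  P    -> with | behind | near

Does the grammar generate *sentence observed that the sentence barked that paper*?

Ungrammatical

For S → NP VP, no prefix of the string parses as an NP.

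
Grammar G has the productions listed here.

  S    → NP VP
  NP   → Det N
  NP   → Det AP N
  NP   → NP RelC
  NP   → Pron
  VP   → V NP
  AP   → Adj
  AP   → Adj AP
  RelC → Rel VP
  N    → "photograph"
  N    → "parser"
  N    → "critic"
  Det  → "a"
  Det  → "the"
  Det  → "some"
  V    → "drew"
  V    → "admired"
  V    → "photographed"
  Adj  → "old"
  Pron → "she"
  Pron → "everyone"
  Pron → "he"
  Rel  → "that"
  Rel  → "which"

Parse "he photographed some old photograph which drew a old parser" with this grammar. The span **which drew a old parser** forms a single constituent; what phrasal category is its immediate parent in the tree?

[S [NP [Pron he]] [VP [V photographed] [NP [NP [Det some] [AP [Adj old]] [N photograph]] [RelC [Rel which] [VP [V drew] [NP [Det a] [AP [Adj old]] [N parser]]]]]]]
The span 'which drew a old parser' is the RelC node built by RelC → Rel VP.
Its mother is the NP built by NP → NP RelC.

NP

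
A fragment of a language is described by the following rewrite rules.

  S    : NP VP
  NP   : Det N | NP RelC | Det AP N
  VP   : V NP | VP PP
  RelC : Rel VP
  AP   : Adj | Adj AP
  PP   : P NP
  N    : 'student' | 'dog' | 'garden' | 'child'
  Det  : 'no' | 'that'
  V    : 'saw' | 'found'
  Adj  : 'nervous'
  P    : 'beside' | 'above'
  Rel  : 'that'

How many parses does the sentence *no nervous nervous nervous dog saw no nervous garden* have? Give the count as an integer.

1

[S [NP [Det no] [AP [Adj nervous] [AP [Adj nervous] [AP [Adj nervous]]]] [N dog]] [VP [V saw] [NP [Det no] [AP [Adj nervous]] [N garden]]]]
No rule offers an alternative attachment or grouping for any span, so this is the only derivation.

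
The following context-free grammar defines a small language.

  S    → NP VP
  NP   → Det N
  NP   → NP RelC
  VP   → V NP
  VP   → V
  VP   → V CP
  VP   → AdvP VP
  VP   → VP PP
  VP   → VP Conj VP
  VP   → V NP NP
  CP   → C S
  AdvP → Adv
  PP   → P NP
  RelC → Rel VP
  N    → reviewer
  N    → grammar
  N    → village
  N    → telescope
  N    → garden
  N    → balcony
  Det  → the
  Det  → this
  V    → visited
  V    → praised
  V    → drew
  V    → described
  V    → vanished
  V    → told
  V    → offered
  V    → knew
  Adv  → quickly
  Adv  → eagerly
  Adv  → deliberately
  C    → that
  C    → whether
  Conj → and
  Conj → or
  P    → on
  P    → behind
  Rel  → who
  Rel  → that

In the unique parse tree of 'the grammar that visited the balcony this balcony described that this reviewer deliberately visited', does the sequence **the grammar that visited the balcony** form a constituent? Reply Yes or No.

[S [NP [NP [Det the] [N grammar]] [RelC [Rel that] [VP [V visited] [NP [Det the] [N balcony]] [NP [Det this] [N balcony]]]]] [VP [V described] [CP [C that] [S [NP [Det this] [N reviewer]] [VP [AdvP [Adv deliberately]] [VP [V visited]]]]]]]
The smallest constituent containing 'the grammar that visited the balcony' is the NP spanning 'the grammar that visited the balcony this balcony'; no single node in the tree dominates exactly the given words.

No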